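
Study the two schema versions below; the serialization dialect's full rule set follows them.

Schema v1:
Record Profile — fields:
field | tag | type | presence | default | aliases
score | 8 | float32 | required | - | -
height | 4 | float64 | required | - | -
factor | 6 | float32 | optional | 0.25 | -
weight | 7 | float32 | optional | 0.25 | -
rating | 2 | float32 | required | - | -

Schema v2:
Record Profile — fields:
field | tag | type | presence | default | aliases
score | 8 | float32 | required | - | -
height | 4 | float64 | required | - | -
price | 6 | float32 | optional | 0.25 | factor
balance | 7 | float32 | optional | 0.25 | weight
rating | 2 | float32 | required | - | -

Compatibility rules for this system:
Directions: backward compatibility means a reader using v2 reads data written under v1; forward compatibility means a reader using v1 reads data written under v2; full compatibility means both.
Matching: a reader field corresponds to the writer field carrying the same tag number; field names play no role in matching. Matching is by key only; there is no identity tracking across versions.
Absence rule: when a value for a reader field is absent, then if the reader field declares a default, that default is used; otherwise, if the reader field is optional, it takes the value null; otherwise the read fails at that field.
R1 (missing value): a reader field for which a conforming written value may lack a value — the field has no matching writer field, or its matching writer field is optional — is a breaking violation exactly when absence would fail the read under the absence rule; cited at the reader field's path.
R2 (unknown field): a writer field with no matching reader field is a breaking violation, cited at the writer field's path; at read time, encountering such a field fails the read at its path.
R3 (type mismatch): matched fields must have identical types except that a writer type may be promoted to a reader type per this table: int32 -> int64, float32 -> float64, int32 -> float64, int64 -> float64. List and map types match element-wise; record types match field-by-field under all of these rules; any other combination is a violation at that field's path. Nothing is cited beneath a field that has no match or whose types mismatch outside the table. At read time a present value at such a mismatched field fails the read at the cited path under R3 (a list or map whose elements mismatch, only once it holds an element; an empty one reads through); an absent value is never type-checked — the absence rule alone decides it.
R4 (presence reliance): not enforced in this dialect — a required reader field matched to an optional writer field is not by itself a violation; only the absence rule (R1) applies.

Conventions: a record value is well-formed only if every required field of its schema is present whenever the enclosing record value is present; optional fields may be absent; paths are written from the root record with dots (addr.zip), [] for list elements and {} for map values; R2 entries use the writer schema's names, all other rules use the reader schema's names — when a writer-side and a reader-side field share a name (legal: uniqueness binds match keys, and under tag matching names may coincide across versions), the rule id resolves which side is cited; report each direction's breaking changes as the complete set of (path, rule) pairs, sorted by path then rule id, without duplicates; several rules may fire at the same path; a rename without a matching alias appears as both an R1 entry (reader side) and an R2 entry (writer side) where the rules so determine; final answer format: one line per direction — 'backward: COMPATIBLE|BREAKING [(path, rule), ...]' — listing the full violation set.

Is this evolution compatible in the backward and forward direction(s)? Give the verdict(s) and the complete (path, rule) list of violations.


each type pair in Profile: writer, then reader
checking backward for Profile: reader v2 against writer v1:
  score: float32 -> float32, writer required; from score
  height: float64 -> float64, writer required; from height
  price: float32 -> float32, writer optional; from factor
  balance: float32 -> float32, writer optional; from weight
  rating: float32 -> float32, writer required; from rating
  => no violations; backward on Profile: COMPATIBLE
checking forward for Profile: reader v1 against writer v2:
  score: float32 -> float32, writer required; from score
  height: float64 -> float64, writer required; from height
  factor: float32 -> float32, writer optional; from price
  weight: float32 -> float32, writer optional; from balance
  rating: float32 -> float32, writer required; from rating
  => no violations; forward on Profile: COMPATIBLE

backward: COMPATIBLE []; forward: COMPATIBLE []


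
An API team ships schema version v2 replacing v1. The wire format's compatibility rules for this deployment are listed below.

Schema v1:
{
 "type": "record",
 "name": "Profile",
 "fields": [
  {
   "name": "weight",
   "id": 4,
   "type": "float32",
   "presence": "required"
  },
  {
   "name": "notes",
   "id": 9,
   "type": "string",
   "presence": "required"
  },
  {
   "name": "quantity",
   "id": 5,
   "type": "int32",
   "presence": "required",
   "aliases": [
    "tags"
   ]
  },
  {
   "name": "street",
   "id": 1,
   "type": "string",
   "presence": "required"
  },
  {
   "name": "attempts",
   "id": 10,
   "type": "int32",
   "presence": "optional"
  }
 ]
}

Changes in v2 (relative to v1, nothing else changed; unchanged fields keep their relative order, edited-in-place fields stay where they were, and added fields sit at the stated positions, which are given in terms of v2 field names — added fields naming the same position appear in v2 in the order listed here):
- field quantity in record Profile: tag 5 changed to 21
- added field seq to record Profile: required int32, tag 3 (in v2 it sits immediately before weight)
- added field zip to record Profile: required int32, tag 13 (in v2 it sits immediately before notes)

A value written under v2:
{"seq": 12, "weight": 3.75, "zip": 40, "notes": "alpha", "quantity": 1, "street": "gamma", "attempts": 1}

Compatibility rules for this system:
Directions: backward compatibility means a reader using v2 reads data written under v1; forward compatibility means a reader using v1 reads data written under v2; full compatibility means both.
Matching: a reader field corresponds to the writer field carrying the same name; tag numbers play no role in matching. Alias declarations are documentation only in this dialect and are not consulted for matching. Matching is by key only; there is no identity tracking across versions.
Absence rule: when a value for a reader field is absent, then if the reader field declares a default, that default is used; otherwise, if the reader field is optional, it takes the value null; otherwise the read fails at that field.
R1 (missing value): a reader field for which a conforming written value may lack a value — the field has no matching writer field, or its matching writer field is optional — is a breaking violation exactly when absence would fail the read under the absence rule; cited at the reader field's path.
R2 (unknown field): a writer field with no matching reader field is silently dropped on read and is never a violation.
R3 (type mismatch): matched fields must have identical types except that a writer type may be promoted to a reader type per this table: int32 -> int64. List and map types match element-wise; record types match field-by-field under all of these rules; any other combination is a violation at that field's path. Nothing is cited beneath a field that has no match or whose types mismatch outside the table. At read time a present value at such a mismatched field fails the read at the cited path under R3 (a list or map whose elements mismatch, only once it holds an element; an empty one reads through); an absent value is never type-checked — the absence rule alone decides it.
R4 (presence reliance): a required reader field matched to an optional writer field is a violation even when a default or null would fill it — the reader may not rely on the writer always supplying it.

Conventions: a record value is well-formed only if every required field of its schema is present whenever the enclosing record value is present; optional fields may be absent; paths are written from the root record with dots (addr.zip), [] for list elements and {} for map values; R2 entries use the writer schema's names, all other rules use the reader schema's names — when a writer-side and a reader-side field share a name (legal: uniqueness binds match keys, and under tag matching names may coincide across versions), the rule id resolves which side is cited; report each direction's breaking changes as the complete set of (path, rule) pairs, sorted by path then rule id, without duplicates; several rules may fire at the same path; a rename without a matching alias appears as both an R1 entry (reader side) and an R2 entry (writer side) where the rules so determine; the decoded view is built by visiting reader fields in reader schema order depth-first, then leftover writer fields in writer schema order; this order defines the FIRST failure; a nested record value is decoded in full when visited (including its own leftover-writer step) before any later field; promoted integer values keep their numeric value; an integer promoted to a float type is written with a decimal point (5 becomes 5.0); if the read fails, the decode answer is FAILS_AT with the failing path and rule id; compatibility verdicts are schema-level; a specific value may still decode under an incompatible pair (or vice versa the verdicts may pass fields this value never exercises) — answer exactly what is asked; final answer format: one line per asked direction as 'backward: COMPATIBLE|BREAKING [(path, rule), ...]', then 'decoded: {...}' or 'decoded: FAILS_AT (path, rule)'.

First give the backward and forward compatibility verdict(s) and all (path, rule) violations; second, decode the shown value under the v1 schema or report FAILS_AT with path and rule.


the writer's type comes first in each Profile pair
backward analysis of Profile with v2 as reader and v1 as writer:
  no writer field matches reader seq
  weight: float32 -> float32, writer required; from weight
  no writer field matches reader zip
  notes: string -> string, writer required; from notes
  quantity: int32 -> int32, writer required; from quantity
  street: string -> string, writer required; from street
  attempts: int32 -> int32, writer optional; from attempts
  breaking: (seq, R1)
  breaking: (zip, R1)
  => backward verdict for Profile: BREAKING, 2 violation(s)
forward analysis of Profile with v1 as reader and v2 as writer:
  weight: float32 -> float32, writer required; from weight
  notes: string -> string, writer required; from notes
  quantity: int32 -> int32, writer required; from quantity
  street: string -> string, writer required; from street
  attempts: int32 -> int32, writer optional; from attempts
  writer seq: unknown to reader
  writer zip: unknown to reader
  => forward: COMPATIBLE
decode (reader v1):
  weight := 3.75
  notes := "alpha"
  quantity := 1
  street := "gamma"
  attempts := 1
  writer seq: unknown -> dropped
  writer zip: unknown -> dropped
  => decoded: {"weight": 3.75, "notes": "alpha", "quantity": 1, "street": "gamma", "attempts": 1}

backward: BREAKING [(seq, R1), (zip, R1)]; forward: COMPATIBLE []; decoded: {"weight": 3.75, "notes": "alpha", "quantity": 1, "street": "gamma", "attempts": 1}


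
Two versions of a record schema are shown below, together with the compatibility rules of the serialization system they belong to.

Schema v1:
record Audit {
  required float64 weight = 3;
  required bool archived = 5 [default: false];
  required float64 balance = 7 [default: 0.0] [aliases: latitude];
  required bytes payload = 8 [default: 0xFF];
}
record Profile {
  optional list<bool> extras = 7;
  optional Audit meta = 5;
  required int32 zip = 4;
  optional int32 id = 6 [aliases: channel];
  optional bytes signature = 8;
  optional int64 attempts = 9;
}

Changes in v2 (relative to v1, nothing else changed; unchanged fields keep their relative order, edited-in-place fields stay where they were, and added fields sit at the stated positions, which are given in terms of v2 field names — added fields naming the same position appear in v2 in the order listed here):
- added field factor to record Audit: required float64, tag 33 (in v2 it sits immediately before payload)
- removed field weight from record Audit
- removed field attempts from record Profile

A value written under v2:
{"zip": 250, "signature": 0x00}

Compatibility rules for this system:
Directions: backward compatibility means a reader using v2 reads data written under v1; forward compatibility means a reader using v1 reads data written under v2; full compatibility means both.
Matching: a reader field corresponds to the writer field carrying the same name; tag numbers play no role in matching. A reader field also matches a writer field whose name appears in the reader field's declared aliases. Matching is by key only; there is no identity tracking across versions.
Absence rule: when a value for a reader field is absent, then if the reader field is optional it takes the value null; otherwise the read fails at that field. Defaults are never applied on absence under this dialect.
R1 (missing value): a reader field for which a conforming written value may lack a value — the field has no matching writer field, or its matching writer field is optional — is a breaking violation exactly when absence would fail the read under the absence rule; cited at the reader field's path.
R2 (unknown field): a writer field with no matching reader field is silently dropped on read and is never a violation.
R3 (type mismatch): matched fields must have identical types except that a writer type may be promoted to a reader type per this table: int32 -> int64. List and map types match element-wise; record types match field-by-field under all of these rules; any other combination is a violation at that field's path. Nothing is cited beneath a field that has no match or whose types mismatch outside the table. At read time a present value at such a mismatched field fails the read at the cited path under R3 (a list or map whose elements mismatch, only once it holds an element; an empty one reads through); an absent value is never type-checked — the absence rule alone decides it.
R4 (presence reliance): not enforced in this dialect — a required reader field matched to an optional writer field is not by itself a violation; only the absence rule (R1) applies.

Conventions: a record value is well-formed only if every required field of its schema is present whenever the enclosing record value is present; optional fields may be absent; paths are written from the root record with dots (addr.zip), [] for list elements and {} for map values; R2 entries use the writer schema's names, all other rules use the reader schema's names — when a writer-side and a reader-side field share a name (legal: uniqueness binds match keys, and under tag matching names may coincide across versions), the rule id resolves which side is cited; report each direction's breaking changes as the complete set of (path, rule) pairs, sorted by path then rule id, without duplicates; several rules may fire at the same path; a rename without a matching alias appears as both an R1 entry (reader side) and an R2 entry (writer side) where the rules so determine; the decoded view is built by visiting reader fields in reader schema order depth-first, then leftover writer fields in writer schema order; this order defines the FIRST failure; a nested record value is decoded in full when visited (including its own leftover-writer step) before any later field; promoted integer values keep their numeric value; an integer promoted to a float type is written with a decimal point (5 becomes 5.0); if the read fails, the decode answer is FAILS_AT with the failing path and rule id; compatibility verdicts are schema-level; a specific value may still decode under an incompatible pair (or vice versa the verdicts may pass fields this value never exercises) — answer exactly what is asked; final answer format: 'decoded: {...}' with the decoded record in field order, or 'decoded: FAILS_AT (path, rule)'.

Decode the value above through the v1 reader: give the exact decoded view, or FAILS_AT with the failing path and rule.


decoded: {"extras": null, "meta": null, "zip": 250, "id": null, "signature": 0x00, "attempts": null}

the writer's type comes first in each Profile pair
migrating the Profile value to v1:
  extras := null (absent, optional -> null)
  meta := null (absent, optional -> null)
  zip := 250
  id := null (absent, optional -> null)
  signature := 0x00
  attempts := null (absent, optional -> null)
  => decoded: {"extras": null, "meta": null, "zip": 250, "id": null, "signature": 0x00, "attempts": null}
diffs on Profile not affecting the asked answer:
  added field factor to record Audit: required float64, tag 33 (in v2 it sits immediately before payload) -> affects the rule determinations only; this particular Profile value decodes identically
  removed field weight from record Audit -> affects the rule determinations only; this particular Profile value decodes identically
  removed field attempts from record Profile -> inert under this dialect — no rule fires on Profile and the result does not move


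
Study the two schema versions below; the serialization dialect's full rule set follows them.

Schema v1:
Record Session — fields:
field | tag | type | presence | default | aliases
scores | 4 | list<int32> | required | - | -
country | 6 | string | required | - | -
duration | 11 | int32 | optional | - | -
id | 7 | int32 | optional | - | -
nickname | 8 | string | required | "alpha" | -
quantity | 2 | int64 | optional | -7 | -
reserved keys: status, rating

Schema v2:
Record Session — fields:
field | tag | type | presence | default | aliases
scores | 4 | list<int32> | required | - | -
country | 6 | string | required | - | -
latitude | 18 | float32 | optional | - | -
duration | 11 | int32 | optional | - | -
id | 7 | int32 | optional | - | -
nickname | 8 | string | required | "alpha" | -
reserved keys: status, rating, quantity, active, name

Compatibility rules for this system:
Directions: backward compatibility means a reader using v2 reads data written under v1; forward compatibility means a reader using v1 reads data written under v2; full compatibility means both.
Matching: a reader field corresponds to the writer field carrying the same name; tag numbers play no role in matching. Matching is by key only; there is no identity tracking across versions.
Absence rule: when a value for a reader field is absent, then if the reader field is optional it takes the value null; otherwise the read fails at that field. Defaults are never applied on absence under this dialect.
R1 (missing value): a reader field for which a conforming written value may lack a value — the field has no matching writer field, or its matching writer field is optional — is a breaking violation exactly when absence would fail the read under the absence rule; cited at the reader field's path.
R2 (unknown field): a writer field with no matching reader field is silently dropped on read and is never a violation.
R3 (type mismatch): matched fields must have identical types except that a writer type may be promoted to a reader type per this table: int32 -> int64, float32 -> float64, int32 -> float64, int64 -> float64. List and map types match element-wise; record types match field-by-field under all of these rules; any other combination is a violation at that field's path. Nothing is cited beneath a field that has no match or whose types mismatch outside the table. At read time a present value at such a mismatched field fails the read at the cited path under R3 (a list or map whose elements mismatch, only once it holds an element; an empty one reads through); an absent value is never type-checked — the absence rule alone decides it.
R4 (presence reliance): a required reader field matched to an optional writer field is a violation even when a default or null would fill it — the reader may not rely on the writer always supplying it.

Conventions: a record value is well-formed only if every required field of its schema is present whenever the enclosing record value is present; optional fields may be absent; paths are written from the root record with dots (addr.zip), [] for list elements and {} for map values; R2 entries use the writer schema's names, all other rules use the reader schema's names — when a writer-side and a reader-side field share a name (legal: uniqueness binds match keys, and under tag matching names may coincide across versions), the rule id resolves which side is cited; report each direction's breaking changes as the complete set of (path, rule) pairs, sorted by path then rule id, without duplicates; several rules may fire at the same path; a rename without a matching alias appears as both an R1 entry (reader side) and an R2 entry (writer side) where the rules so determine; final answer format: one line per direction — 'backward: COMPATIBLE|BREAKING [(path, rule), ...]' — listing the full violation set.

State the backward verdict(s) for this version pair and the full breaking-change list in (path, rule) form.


backward: COMPATIBLE []

arrows below run writer -> reader for Session
checking backward for Session: reader v2 against writer v1:
  scores: paired with writer scores (list<int32> -> list<int32>; writer required)
  country: paired with writer country (string -> string; writer required)
  latitude: no writer match
  duration: paired with writer duration (int32 -> int32; writer optional)
  id: paired with writer id (int32 -> int32; writer optional)
  nickname: paired with writer nickname (string -> string; writer required)
  leftover writer field: quantity
  nothing fires on Session: backward is COMPATIBLE
ruling out the remaining Session differences:
  added field latitude to record Session: optional float32, tag 18 (in v2 it sits immediately before duration) -> triggers nothing under Session's printed rules — same verdict
  removed field quantity from record Session (its key "quantity" joins the reserved list) -> triggers nothing under Session's printed rules — same verdict


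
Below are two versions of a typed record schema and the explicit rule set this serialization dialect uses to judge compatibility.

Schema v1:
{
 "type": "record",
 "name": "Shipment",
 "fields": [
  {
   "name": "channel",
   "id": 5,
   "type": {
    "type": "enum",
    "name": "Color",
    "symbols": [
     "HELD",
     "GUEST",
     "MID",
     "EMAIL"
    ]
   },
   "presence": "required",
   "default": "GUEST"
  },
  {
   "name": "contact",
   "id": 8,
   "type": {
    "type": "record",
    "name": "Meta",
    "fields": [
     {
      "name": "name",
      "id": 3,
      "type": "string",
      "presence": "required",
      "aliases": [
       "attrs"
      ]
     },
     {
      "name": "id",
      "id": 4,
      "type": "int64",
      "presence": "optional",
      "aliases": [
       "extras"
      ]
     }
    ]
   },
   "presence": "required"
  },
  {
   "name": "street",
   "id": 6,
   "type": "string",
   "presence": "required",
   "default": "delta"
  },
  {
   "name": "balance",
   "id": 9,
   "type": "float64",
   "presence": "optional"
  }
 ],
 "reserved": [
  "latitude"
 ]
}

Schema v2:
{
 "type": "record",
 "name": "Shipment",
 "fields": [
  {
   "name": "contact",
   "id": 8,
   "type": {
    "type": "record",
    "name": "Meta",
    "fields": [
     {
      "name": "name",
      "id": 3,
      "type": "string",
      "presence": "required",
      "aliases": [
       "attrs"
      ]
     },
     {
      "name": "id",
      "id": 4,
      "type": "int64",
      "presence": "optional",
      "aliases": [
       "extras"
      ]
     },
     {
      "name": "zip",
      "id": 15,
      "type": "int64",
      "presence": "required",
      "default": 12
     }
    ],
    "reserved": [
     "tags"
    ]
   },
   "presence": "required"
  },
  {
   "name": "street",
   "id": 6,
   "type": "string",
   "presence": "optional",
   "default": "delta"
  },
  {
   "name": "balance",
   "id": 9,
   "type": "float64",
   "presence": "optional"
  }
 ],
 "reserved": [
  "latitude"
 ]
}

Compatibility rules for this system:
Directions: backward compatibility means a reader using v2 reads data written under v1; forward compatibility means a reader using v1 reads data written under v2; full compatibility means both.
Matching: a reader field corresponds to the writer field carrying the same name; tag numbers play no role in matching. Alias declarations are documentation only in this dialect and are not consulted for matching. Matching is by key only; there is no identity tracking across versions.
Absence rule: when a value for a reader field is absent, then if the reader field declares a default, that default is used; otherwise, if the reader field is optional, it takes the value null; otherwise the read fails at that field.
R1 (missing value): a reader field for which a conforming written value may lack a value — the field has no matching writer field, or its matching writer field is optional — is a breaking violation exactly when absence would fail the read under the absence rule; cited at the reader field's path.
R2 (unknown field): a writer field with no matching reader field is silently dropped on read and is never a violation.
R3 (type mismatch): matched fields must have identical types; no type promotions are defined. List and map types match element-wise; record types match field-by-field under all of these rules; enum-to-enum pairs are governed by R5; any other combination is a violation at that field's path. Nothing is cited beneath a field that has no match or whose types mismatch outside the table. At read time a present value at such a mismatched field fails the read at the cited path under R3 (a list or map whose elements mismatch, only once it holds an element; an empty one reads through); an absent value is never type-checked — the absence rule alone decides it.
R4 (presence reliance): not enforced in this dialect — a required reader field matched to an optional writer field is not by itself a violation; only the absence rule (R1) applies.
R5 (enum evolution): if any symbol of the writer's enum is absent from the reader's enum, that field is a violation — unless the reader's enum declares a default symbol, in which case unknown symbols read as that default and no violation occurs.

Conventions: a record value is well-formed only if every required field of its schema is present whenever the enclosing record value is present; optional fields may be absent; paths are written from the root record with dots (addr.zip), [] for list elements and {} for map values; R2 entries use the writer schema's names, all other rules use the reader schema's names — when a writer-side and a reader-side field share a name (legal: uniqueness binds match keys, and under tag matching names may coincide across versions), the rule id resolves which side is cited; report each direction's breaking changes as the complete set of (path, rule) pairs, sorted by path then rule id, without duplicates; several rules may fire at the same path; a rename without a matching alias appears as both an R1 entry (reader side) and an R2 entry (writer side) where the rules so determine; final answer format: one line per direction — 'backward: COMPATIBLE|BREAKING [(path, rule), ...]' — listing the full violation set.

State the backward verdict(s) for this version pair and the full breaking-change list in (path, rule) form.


backward: COMPATIBLE []

in Shipment below, arrows point writer -> reader
backward on Shipment — v2 reading data written by v1:
  contact: paired with writer contact (Meta -> Meta; writer required)
  street: paired with writer street (string -> string; writer required)
  balance: paired with writer balance (float64 -> float64; writer optional)
  writer field channel has no reader counterpart
  contact.name: paired with writer contact.name (string -> string; writer required)
  contact.id: paired with writer contact.id (int64 -> int64; writer optional)
  contact.zip has no writer counterpart
  => no violations; backward on Shipment: COMPATIBLE
the other Shipment changes do not affect what is asked:
  added field zip to record Meta: required int64, tag 15, default 12 (in v2 it sits last) -> fires no rule on Shipment, leaving the asked answer as it is
  removed field channel from record Shipment -> fires no rule on Shipment, leaving the asked answer as it is
  field street in record Shipment: required changed to optional -> fires no rule on Shipment, leaving the asked answer as it is


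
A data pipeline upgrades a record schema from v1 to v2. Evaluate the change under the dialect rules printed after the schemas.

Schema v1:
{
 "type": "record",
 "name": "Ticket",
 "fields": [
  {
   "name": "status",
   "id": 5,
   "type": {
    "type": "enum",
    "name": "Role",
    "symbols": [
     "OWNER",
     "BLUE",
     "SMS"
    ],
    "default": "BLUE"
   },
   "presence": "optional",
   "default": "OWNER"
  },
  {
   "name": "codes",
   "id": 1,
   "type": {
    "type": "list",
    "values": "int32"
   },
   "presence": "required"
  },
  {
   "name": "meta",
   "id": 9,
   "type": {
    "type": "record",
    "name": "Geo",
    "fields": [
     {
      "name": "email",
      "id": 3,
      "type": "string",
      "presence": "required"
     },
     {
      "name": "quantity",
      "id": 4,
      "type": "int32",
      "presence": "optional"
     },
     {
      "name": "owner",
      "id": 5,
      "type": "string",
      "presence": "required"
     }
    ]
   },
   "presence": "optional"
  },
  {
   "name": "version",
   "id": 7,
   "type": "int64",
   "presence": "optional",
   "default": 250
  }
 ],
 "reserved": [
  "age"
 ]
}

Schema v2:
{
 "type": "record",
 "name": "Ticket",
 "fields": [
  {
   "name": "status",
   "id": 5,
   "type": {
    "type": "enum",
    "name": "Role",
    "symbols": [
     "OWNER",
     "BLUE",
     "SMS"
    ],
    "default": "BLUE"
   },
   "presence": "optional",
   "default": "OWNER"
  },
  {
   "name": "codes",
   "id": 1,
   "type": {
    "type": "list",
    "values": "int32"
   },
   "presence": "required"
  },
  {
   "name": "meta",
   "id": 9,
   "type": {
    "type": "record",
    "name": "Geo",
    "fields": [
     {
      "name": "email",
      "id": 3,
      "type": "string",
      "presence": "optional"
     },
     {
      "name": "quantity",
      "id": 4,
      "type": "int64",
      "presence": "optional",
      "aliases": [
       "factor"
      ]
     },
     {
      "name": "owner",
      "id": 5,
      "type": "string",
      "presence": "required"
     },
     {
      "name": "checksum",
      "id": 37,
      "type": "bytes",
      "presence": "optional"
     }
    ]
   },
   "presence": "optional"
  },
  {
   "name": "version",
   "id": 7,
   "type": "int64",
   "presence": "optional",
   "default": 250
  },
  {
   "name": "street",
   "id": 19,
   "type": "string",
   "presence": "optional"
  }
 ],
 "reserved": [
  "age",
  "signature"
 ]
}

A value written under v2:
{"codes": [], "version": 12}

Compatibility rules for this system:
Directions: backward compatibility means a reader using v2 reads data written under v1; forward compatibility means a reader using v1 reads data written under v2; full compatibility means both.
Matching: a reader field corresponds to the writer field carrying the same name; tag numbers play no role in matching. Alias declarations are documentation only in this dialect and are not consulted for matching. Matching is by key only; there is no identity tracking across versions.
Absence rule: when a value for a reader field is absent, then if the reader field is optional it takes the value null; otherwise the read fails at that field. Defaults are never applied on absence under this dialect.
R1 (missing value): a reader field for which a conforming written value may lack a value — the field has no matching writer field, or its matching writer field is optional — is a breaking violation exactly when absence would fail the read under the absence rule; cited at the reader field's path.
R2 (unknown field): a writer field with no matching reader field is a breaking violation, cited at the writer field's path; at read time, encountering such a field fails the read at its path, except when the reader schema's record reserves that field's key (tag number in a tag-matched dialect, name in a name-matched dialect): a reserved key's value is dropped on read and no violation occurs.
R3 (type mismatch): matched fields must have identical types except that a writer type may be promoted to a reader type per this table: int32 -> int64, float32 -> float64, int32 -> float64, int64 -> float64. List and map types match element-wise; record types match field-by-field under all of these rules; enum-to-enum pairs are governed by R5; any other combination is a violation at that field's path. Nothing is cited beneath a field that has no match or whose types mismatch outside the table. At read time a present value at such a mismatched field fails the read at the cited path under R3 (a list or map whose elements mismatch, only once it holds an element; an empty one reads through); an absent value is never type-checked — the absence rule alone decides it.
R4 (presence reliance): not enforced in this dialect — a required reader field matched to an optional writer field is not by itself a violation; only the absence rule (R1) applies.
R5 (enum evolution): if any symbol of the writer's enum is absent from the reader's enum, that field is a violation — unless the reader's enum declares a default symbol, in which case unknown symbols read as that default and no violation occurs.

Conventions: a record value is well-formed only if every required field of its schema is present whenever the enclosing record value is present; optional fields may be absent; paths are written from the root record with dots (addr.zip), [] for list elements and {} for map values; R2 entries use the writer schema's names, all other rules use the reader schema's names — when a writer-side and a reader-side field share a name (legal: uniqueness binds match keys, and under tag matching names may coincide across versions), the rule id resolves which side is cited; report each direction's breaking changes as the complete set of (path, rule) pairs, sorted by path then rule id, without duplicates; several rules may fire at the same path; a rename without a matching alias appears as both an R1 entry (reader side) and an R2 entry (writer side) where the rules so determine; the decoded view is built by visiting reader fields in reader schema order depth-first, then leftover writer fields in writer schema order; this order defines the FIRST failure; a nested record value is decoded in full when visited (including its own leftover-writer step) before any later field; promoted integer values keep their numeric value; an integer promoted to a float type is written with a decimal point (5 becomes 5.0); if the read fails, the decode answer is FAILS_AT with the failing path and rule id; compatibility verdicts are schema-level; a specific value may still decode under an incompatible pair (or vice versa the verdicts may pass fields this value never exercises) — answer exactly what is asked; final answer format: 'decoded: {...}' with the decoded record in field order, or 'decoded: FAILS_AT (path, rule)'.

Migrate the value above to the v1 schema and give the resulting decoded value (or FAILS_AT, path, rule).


in Ticket below, arrows point writer -> reader
decoding the Ticket value with the v1 reader:
  status := null (not supplied -> null)
  codes := []
  meta := null (not supplied -> null)
  version := 12
  => decoded: {"status": null, "codes": [], "meta": null, "version": 12}
diffs on Ticket not affecting the asked answer:
  field email in record Geo: required changed to optional -> shifts the Ticket verdicts, not this decode
  added field street to record Ticket: optional string, tag 19 (in v2 it sits last) -> shifts the Ticket verdicts, not this decode
  added field checksum to record Geo: optional bytes, tag 37 (in v2 it sits last) -> shifts the Ticket verdicts, not this decode
  field quantity in record Geo: type int32 changed to int64 -> shifts the Ticket verdicts, not this decode

decoded: {"status": null, "codes": [], "meta": null, "version": 12}


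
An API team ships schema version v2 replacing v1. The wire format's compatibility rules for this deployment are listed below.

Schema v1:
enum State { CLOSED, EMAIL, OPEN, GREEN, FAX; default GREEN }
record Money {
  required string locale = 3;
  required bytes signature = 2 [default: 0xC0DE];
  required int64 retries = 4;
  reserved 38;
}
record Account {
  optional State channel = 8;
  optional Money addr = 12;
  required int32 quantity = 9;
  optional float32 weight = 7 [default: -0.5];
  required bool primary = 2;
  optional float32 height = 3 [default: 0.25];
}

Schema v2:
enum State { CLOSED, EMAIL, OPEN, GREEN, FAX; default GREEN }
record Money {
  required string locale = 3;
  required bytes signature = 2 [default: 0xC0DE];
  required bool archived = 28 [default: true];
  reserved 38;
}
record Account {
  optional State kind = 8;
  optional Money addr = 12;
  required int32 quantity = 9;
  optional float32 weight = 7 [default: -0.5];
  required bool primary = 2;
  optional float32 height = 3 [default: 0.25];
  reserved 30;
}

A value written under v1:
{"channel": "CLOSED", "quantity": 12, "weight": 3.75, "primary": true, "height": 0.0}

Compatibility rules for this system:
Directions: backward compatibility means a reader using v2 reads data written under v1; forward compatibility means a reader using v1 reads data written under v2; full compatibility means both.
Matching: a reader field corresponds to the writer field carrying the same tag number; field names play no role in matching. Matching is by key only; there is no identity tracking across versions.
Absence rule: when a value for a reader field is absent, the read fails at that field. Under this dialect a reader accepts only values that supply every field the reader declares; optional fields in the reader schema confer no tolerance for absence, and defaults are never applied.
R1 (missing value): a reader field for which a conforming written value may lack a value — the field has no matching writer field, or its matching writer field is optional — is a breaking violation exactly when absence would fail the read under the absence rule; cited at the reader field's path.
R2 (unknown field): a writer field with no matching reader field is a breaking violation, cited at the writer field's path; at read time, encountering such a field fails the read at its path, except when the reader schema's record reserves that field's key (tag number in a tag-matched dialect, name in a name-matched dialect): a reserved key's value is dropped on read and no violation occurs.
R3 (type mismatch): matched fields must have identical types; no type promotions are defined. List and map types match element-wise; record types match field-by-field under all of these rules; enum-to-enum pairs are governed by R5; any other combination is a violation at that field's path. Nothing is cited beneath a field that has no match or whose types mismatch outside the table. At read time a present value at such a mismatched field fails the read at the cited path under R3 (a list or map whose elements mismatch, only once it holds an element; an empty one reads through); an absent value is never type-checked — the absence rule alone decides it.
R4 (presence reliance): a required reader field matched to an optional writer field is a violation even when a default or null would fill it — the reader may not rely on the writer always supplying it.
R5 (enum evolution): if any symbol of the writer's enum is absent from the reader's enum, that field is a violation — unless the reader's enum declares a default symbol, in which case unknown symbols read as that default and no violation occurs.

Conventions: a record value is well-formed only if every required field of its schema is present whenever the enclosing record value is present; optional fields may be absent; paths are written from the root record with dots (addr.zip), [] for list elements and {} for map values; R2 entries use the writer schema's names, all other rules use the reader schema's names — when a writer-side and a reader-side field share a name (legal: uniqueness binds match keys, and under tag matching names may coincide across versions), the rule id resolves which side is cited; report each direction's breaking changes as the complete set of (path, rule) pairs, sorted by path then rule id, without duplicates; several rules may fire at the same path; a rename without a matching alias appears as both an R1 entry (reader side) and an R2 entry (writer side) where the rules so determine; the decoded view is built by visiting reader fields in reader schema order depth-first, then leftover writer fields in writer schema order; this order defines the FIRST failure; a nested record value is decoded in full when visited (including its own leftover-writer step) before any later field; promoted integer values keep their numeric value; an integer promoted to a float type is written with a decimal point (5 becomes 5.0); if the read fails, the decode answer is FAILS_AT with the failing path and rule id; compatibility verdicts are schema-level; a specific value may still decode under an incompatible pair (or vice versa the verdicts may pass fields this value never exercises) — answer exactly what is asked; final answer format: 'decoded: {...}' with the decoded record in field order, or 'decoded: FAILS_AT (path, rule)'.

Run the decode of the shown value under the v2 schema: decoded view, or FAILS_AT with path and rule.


arrows below run writer -> reader for Account
migrating the Account value to v2:
  kind := "CLOSED" (from writer channel)
  read fails at addr under R1 (no fill)
  => FAILS_AT (addr, R1)
ruling out the remaining Account differences:
  added field archived to record Money: required bool, tag 28, default true (in v2 it sits last) -> schema-level compatibility only; this Account value's decode is unchanged
  removed field retries from record Money -> schema-level compatibility only; this Account value's decode is unchanged
  renamed field channel to kind in record Account -> schema-level compatibility only; this Account value's decode is unchanged

decoded: FAILS_AT (addr, R1)
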